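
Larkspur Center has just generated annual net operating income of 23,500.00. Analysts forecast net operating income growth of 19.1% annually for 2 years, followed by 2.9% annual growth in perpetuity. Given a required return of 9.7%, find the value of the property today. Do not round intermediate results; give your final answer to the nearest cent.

472378.16

D_1 = 27988.50000
D_2 = 33334.30350
Terminal value at year 2: TV = D_2×(1+g_2)/(r−g_2) = 34300.99830/0.068 = 504426.44561
P_0 = D_1/(1+r)^1 + D_2/(1+r)^2 + TV/(1+r)^2
    = 25513.67366 + 27699.89546 + 419164.59459 = 472378.16371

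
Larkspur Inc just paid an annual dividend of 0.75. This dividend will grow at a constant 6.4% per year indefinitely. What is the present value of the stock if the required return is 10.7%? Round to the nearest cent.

D₁ = D₀ × (1 + g) = 0.75 × 1.064 = 0.7980
Growing perpetuity: P = D₁ / (r − g) = 0.7980 / (0.107 − 0.064) = 18.56

18.56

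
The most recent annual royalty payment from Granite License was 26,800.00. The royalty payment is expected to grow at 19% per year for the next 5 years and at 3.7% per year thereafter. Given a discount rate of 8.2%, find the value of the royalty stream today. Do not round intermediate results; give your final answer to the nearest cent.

D_1 = 31892.00000
D_2 = 37951.48000
D_3 = 45162.26120
D_4 = 53743.09083
D_5 = 63954.27809
Terminal value at year 5: TV = D_5×(1+g_2)/(r−g_2) = 66320.58637/0.045 = 1473790.80832
P_0 = D_1/(1+r)^1 + D_2/(1+r)^2 + D_3/(1+r)^3 + D_4/(1+r)^4 + D_5/(1+r)^5 + TV/(1+r)^5
    = 29475.04621 + 32417.10258 + 35652.82077 + 39211.51267 + 43125.41597 + 993801.25249 = 1173683.15069

1173683.15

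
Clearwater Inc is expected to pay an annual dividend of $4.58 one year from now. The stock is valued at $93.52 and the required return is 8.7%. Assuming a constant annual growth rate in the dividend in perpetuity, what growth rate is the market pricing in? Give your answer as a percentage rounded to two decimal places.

P = D₁/(r−g) ⇒ g = r − D₁/P = 0.087 − $4.58/$93.52 = 0.038027

3.80%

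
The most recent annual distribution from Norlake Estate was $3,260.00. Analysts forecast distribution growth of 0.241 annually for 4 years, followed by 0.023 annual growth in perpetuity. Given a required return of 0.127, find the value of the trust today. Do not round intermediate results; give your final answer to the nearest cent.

D_1 = 4045.66000
D_2 = 5020.66406
D_3 = 6230.64410
D_4 = 7732.22933
Terminal value at year 4: TV = D_4×(1+g_2)/(r−g_2) = 7910.07060/0.104 = 76058.37116
P_0 = D_1/(1+r)^1 + D_2/(1+r)^2 + D_3/(1+r)^3 + D_4/(1+r)^4 + TV/(1+r)^4
    = 3589.76043 + 3952.87727 + 4352.72467 + 4793.01802 + 47146.70611 = 63835.08650

$63835.09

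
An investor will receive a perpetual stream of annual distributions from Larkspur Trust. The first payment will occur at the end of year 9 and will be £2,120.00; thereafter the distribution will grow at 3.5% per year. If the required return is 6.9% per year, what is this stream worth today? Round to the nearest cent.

Value at end of year 8: C₁ / (r − g) = £2,120.00 / (0.069 − 0.035) = £62,352.9412
Discount to today: PV = £62,352.9412 / (1 + 0.069)^8 = £62,352.9412 / 1.705382 = £36,562.45

£36562.45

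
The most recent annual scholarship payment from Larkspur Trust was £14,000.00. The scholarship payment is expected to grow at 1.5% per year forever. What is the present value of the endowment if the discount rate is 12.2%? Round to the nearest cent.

D₁ = D₀ × (1 + g) = £14,000.00 × 1.015 = £14,210.0000
Growing perpetuity: P = D₁ / (r − g) = £14,210.0000 / (0.122 − 0.015) = £132,803.74

£132803.74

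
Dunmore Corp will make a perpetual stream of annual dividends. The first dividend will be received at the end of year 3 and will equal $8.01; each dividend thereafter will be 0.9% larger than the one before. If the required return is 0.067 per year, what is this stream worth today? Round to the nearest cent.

$121.30

Value at end of year 2: C₁ / (r − g) = $8.01 / (0.067 − 0.009) = $138.1034
Discount to today: PV = $138.1034 / (1 + 0.067)^2 = $138.1034 / 1.138489 = $121.30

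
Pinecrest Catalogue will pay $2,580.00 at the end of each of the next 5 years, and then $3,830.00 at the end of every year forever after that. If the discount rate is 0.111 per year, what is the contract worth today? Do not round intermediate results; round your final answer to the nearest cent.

PV of 5-year annuity: $2,580.00 × [1 − (1+0.111)^−5] / 0.111 = 9511.47603
Perpetuity value at year 5: $3,830.00 / 0.111 = 34504.50450
PV of perpetuity: 34504.50450 / (1+0.111)^5 = 20384.75520
Total PV = 9511.47603 + 20384.75520 = 29896.23123

$29896.23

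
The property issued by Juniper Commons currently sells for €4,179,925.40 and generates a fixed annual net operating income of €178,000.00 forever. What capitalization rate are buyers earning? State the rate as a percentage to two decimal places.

4.26%

P = C/r ⇒ r = C/P = €178,000.00/€4,179,925.40 = 0.042584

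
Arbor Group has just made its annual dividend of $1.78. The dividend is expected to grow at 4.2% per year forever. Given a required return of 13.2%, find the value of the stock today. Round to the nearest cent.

$20.61

D₁ = D₀ × (1 + g) = $1.78 × 1.042 = $1.8548
Growing perpetuity: P = D₁ / (r − g) = $1.8548 / (0.132 − 0.042) = $20.61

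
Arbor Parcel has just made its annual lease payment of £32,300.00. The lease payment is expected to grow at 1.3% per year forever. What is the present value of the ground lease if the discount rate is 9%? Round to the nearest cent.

£424933.77

D₁ = D₀ × (1 + g) = £32,300.00 × 1.013 = £32,719.9000
Growing perpetuity: P = D₁ / (r − g) = £32,719.9000 / (0.09 − 0.013) = £424,933.77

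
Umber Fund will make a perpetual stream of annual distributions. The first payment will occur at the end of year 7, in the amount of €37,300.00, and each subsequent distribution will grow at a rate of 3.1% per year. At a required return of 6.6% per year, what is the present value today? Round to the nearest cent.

€726269.09

Value at end of year 6: C₁ / (r − g) = €37,300.00 / (0.066 − 0.031) = €1,065,714.2857
Discount to today: PV = €1,065,714.2857 / (1 + 0.066)^6 = €1,065,714.2857 / 1.467382 = €726,269.09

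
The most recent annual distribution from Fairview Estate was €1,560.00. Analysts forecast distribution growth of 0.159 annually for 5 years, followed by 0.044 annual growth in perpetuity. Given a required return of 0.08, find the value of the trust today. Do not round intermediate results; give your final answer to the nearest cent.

D_1 = 1808.04000
D_2 = 2095.51836
D_3 = 2428.70578
D_4 = 2814.87000
D_5 = 3262.43433
Terminal value at year 5: TV = D_5×(1+g_2)/(r−g_2) = 3405.98144/0.036 = 94610.59551
P_0 = D_1/(1+r)^1 + D_2/(1+r)^2 + D_3/(1+r)^3 + D_4/(1+r)^4 + D_5/(1+r)^5 + TV/(1+r)^5
    = 1674.11111 + 1796.56924 + 1927.98495 + 2069.01348 + 2220.35798 + 64390.38156 = 74078.41833

€74078.42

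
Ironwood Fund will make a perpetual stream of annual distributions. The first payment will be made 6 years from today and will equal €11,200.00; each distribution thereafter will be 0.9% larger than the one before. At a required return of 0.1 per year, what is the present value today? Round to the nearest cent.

Value at end of year 5: C₁ / (r − g) = €11,200.00 / (0.1 − 0.009) = €123,076.9231
Discount to today: PV = €123,076.9231 / (1 + 0.1)^5 = €123,076.9231 / 1.610510 = €76,421.09

€76421.09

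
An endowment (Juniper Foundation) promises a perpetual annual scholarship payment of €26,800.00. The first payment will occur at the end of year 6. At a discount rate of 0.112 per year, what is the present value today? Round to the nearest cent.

€140731.99

Value at end of year 5: C / r = €26,800.00 / 0.112 = €239,285.7143
Discount to today: PV = €239,285.7143 / (1 + 0.112)^5 = €239,285.7143 / 1.700294 = €140,731.99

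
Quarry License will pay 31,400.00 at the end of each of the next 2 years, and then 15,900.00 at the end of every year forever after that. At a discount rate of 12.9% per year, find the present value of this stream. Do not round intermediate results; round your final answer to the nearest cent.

PV of 2-year annuity: 31,400.00 × [1 − (1+0.129)^−2] / 0.129 = 52446.61046
Perpetuity value at year 2: 15,900.00 / 0.129 = 123255.81395
PV of perpetuity: 123255.81395 / (1+0.129)^2 = 96698.45388
Total PV = 52446.61046 + 96698.45388 = 149145.06434

149145.06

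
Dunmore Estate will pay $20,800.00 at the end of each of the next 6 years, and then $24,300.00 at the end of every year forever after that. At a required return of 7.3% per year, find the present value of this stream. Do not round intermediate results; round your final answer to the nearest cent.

PV of 6-year annuity: $20,800.00 × [1 − (1+0.073)^−6] / 0.073 = 98232.44182
Perpetuity value at year 6: $24,300.00 / 0.073 = 332876.71233
PV of perpetuity: 332876.71233 / (1+0.073)^6 = 218114.77309
Total PV = 98232.44182 + 218114.77309 = 316347.21491

$316347.21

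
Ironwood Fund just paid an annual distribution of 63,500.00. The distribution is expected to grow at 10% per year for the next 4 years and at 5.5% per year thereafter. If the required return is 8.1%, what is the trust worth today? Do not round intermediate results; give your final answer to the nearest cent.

D_1 = 69850.00000
D_2 = 76835.00000
D_3 = 84518.50000
D_4 = 92970.35000
Terminal value at year 4: TV = D_4×(1+g_2)/(r−g_2) = 98083.71925/0.026 = 3772450.74038
P_0 = D_1/(1+r)^1 + D_2/(1+r)^2 + D_3/(1+r)^3 + D_4/(1+r)^4 + TV/(1+r)^4
    = 64616.09621 + 65751.80928 + 66907.48400 + 68083.47123 + 2762617.77493 = 3027976.63565

3027976.64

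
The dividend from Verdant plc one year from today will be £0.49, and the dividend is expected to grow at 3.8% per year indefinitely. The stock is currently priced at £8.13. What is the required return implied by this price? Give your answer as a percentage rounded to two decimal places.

9.83%

P = D₁/(r − g) ⇒ r = D₁/P + g = £0.4900/£8.13 + 0.038 = 0.060271 + 0.038 = 0.098271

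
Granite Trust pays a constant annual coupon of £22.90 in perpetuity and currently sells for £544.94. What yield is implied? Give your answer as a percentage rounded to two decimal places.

P = C/r ⇒ r = C/P = £22.90/£544.94 = 0.042023

4.20%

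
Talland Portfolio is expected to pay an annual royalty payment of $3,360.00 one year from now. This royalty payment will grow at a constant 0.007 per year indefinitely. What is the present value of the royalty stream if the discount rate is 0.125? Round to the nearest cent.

$28474.58

Growing perpetuity: P = D₁ / (r − g) = $3,360.0000 / (0.125 − 0.007) = $28,474.58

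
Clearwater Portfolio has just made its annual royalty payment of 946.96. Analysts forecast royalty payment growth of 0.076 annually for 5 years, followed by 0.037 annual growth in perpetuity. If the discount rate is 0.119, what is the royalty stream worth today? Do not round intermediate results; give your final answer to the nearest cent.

D_1 = 1018.92896
D_2 = 1096.36756
D_3 = 1179.69150
D_4 = 1269.34805
D_5 = 1365.81850
Terminal value at year 5: TV = D_5×(1+g_2)/(r−g_2) = 1416.35379/0.082 = 17272.60714
P_0 = D_1/(1+r)^1 + D_2/(1+r)^2 + D_3/(1+r)^3 + D_4/(1+r)^4 + D_5/(1+r)^5 + TV/(1+r)^5
    = 910.57101 + 875.58035 + 841.93427 + 809.58112 + 778.47122 + 9844.81280 = 14060.95077

14060.95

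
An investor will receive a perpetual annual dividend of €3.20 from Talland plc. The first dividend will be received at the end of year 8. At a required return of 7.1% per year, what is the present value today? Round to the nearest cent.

€27.88

Value at end of year 7: C / r = €3.20 / 0.071 = €45.0704
Discount to today: PV = €45.0704 / (1 + 0.071)^7 = €45.0704 / 1.616316 = €27.88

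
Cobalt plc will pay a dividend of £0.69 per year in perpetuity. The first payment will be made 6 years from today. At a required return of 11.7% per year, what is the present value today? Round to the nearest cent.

£3.39

Value at end of year 5: C / r = £0.69 / 0.117 = £5.8974
Discount to today: PV = £5.8974 / (1 + 0.117)^5 = £5.8974 / 1.738865 = £3.39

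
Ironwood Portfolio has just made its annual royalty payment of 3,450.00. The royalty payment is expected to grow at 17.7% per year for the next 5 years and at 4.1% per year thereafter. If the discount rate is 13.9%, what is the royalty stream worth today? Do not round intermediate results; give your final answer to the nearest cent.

D_1 = 4060.65000
D_2 = 4779.38505
D_3 = 5625.33620
D_4 = 6621.02071
D_5 = 7792.94138
Terminal value at year 5: TV = D_5×(1+g_2)/(r−g_2) = 8112.45197/0.098 = 82780.12219
P_0 = D_1/(1+r)^1 + D_2/(1+r)^2 + D_3/(1+r)^3 + D_4/(1+r)^4 + D_5/(1+r)^5 + TV/(1+r)^5
    = 3565.10097 + 3684.04200 + 3806.95121 + 3933.96100 + 4065.20816 + 43182.46629 = 62237.72964

62237.73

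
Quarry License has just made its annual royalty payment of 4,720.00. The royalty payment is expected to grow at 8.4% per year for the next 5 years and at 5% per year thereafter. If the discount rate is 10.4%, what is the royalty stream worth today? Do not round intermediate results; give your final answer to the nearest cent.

106108.32

D_1 = 5116.48000
D_2 = 5546.26432
D_3 = 6012.15052
D_4 = 6517.17117
D_5 = 7064.61354
Terminal value at year 5: TV = D_5×(1+g_2)/(r−g_2) = 7417.84422/0.054 = 137367.48559
P_0 = D_1/(1+r)^1 + D_2/(1+r)^2 + D_3/(1+r)^3 + D_4/(1+r)^4 + D_5/(1+r)^5 + TV/(1+r)^5
    = 4634.49275 + 4550.53455 + 4468.09733 + 4387.15354 + 4307.67612 + 83760.36900 = 106108.32330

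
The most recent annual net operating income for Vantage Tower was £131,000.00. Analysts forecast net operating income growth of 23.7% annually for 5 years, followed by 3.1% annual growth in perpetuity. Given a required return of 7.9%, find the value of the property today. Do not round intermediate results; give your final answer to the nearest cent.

£6577699.81

D_1 = 162047.00000
D_2 = 200452.13900
D_3 = 247959.29594
D_4 = 306725.64908
D_5 = 379419.62791
Terminal value at year 5: TV = D_5×(1+g_2)/(r−g_2) = 391181.63638/0.048 = 8149617.42457
P_0 = D_1/(1+r)^1 + D_2/(1+r)^2 + D_3/(1+r)^3 + D_4/(1+r)^4 + D_5/(1+r)^5 + TV/(1+r)^5
    = 150182.57646 + 172174.09368 + 197385.87014 + 226289.45446 + 259425.44501 + 5572242.37101 = 6577699.81077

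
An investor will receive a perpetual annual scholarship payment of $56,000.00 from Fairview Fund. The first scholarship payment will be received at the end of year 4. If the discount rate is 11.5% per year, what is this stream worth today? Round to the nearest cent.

$351289.84

Value at end of year 3: C / r = $56,000.00 / 0.115 = $486,956.5217
Discount to today: PV = $486,956.5217 / (1 + 0.115)^3 = $486,956.5217 / 1.386196 = $351,289.84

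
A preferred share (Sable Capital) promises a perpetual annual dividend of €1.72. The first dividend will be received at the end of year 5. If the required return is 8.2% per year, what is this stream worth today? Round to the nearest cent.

€15.30

Value at end of year 4: C / r = €1.72 / 0.082 = €20.9756
Discount to today: PV = €20.9756 / (1 + 0.082)^4 = €20.9756 / 1.370595 = €15.30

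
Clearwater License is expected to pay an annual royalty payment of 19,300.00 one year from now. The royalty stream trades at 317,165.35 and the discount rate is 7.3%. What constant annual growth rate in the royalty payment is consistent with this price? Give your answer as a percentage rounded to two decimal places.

1.21%

P = D₁/(r−g) ⇒ g = r − D₁/P = 0.073 − 19,300.00/317,165.35 = 0.012148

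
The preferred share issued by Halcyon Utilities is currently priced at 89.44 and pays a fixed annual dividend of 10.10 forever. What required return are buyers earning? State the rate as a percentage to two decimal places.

11.29%

P = C/r ⇒ r = C/P = 10.10/89.44 = 0.112925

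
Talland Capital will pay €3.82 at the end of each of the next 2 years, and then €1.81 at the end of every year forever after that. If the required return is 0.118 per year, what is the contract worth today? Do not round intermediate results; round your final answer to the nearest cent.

PV of 2-year annuity: €3.82 × [1 − (1+0.118)^−2] / 0.118 = 6.47300
Perpetuity value at year 2: €1.81 / 0.118 = 15.33898
PV of perpetuity: 15.33898 / (1+0.118)^2 = 12.27193
Total PV = 6.47300 + 12.27193 = 18.74493

€18.74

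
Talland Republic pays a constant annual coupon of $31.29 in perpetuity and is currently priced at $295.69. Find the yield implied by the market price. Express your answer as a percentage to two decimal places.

P = C/r ⇒ r = C/P = $31.29/$295.69 = 0.105820

10.58%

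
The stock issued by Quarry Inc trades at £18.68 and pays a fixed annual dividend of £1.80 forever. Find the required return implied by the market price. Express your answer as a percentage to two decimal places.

P = C/r ⇒ r = C/P = £1.80/£18.68 = 0.096360

9.64%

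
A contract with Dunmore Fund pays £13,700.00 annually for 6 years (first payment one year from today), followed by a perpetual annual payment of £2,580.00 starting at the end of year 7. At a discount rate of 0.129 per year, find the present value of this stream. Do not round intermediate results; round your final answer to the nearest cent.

PV of 6-year annuity: £13,700.00 × [1 − (1+0.129)^−6] / 0.129 = 54919.28459
Perpetuity value at year 6: £2,580.00 / 0.129 = 20000.00000
PV of perpetuity: 20000.00000 / (1+0.129)^6 = 9657.53619
Total PV = 54919.28459 + 9657.53619 = 64576.82078

£64576.82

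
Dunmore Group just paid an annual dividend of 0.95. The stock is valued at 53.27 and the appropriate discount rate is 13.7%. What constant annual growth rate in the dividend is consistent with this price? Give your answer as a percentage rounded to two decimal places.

P = D₀(1+g)/(r−g) ⇒ P(r−g) = D₀(1+g) ⇒ g(P+D₀) = P·r − D₀
g = (P·r − D₀)/(P + D₀) = (53.27×0.137 − 0.95) / (53.27 + 0.95) = 0.117078

11.71%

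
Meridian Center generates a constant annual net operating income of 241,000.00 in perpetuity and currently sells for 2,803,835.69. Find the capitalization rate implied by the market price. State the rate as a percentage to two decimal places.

8.60%

P = C/r ⇒ r = C/P = 241,000.00/2,803,835.69 = 0.085954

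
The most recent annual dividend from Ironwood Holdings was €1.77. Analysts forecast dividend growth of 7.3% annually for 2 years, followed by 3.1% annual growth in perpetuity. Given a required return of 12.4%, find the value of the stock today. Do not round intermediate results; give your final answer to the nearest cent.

€21.18

D_1 = 1.89921
D_2 = 2.03785
Terminal value at year 2: TV = D_2×(1+g_2)/(r−g_2) = 2.10103/0.093 = 22.59167
P_0 = D_1/(1+r)^1 + D_2/(1+r)^2 + TV/(1+r)^2
    = 1.68969 + 1.61302 + 17.88199 = 21.18470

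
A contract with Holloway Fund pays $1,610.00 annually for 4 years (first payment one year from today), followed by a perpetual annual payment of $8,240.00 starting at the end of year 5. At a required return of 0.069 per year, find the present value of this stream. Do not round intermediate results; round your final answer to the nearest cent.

$96912.29

PV of 4-year annuity: $1,610.00 × [1 − (1+0.069)^−4] / 0.069 = 5465.74390
Perpetuity value at year 4: $8,240.00 / 0.069 = 119420.28986
PV of perpetuity: 119420.28986 / (1+0.069)^4 = 91446.54465
Total PV = 5465.74390 + 91446.54465 = 96912.28856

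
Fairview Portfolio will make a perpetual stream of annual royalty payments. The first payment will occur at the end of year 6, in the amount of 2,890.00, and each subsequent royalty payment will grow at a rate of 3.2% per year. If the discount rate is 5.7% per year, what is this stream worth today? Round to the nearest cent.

Value at end of year 5: C₁ / (r − g) = 2,890.00 / (0.057 − 0.032) = 115,600.0000
Discount to today: PV = 115,600.0000 / (1 + 0.057)^5 = 115,600.0000 / 1.319395 = 87,615.89

87615.89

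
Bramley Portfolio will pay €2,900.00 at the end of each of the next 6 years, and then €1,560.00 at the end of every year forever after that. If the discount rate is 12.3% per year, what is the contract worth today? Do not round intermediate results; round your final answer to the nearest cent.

€18145.72

PV of 6-year annuity: €2,900.00 × [1 − (1+0.123)^−6] / 0.123 = 11822.46001
Perpetuity value at year 6: €1,560.00 / 0.123 = 12682.92683
PV of perpetuity: 12682.92683 / (1+0.123)^6 = 6323.25869
Total PV = 11822.46001 + 6323.25869 = 18145.71869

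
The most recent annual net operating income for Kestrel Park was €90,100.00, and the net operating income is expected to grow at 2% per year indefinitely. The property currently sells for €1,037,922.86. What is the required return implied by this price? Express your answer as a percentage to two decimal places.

D₁ = €90,100.00 × 1.02 = €91,902.0000
P = D₁/(r − g) ⇒ r = D₁/P + g = €91,902.0000/€1,037,922.86 + 0.02 = 0.088544 + 0.02 = 0.108544

10.85%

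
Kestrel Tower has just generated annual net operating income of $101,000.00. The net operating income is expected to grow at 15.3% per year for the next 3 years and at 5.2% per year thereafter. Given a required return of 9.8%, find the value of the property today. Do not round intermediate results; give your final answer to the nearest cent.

D_1 = 116453.00000
D_2 = 134270.30900
D_3 = 154813.66628
Terminal value at year 3: TV = D_3×(1+g_2)/(r−g_2) = 162863.97692/0.046 = 3540521.23747
P_0 = D_1/(1+r)^1 + D_2/(1+r)^2 + D_3/(1+r)^3 + TV/(1+r)^3
    = 106059.19854 + 111371.81778 + 116950.55182 + 2674608.27204 = 3008989.84018

$3008989.84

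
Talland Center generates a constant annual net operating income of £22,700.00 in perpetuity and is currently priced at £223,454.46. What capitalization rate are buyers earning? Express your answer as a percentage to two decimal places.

P = C/r ⇒ r = C/P = £22,700.00/£223,454.46 = 0.101587

10.16%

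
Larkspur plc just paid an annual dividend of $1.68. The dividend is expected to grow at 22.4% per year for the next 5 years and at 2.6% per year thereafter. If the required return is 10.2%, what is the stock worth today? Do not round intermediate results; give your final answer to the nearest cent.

D_1 = 2.05632
D_2 = 2.51694
D_3 = 3.08073
D_4 = 3.77081
D_5 = 4.61547
Terminal value at year 5: TV = D_5×(1+g_2)/(r−g_2) = 4.73548/0.076 = 62.30891
P_0 = D_1/(1+r)^1 + D_2/(1+r)^2 + D_3/(1+r)^3 + D_4/(1+r)^4 + D_5/(1+r)^5 + TV/(1+r)^5
    = 1.86599 + 2.07257 + 2.30202 + 2.55687 + 2.83993 + 38.33912 = 49.97650

$49.98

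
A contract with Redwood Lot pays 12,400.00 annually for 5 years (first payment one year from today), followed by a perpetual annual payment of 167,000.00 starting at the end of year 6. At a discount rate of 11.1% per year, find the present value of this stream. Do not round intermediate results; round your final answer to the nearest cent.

934553.27

PV of 5-year annuity: 12,400.00 × [1 − (1+0.111)^−5] / 0.111 = 45714.07084
Perpetuity value at year 5: 167,000.00 / 0.111 = 1504504.50450
PV of perpetuity: 1504504.50450 / (1+0.111)^5 = 888839.19559
Total PV = 45714.07084 + 888839.19559 = 934553.26643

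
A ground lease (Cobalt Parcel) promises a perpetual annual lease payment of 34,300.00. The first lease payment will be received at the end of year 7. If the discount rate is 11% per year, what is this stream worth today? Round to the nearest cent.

166710.73

Value at end of year 6: C / r = 34,300.00 / 0.11 = 311,818.1818
Discount to today: PV = 311,818.1818 / (1 + 0.11)^6 = 311,818.1818 / 1.870415 = 166,710.73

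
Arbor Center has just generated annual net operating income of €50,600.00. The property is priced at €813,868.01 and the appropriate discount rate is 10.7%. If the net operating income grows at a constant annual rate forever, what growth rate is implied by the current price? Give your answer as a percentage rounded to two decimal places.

4.22%

P = D₀(1+g)/(r−g) ⇒ P(r−g) = D₀(1+g) ⇒ g(P+D₀) = P·r − D₀
g = (P·r − D₀)/(P + D₀) = (€813,868.01×0.107 − €50,600.00) / (€813,868.01 + €50,600.00) = 0.042204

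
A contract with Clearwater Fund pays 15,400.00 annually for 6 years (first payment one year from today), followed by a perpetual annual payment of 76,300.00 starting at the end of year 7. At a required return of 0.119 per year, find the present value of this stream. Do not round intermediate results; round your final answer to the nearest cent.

390081.02

PV of 6-year annuity: 15,400.00 × [1 − (1+0.119)^−6] / 0.119 = 63495.40117
Perpetuity value at year 6: 76,300.00 / 0.119 = 641176.47059
PV of perpetuity: 641176.47059 / (1+0.119)^6 = 326585.61935
Total PV = 63495.40117 + 326585.61935 = 390081.02052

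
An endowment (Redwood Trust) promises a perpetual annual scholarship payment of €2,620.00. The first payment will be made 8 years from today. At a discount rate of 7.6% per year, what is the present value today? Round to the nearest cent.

Value at end of year 7: C / r = €2,620.00 / 0.076 = €34,473.6842
Discount to today: PV = €34,473.6842 / (1 + 0.076)^7 = €34,473.6842 / 1.669882 = €20,644.38

€20644.38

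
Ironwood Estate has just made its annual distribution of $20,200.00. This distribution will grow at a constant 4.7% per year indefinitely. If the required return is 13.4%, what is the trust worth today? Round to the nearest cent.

D₁ = D₀ × (1 + g) = $20,200.00 × 1.047 = $21,149.4000
Growing perpetuity: P = D₁ / (r − g) = $21,149.4000 / (0.134 − 0.047) = $243,096.55

$243096.55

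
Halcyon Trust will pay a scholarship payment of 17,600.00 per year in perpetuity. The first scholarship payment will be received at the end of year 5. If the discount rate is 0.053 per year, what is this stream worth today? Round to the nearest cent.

Value at end of year 4: C / r = 17,600.00 / 0.053 = 332,075.4717
Discount to today: PV = 332,075.4717 / (1 + 0.053)^4 = 332,075.4717 / 1.229457 = 270,099.21

270099.21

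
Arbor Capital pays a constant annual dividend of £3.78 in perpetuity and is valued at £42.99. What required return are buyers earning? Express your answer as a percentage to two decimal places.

P = C/r ⇒ r = C/P = £3.78/£42.99 = 0.087927

8.79%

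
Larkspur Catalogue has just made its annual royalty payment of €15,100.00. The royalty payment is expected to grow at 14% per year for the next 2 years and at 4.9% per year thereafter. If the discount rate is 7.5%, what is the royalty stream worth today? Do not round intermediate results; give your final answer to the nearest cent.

D_1 = 17214.00000
D_2 = 19623.96000
Terminal value at year 2: TV = D_2×(1+g_2)/(r−g_2) = 20585.53404/0.026 = 791751.30923
P_0 = D_1/(1+r)^1 + D_2/(1+r)^2 + TV/(1+r)^2
    = 16013.02326 + 16981.25257 + 685128.22865 = 718122.50447

€718122.50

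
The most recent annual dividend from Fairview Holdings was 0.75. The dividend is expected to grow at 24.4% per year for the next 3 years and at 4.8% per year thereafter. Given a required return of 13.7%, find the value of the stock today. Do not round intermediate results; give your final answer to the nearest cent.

D_1 = 0.93300
D_2 = 1.16065
D_3 = 1.44385
Terminal value at year 3: TV = D_3×(1+g_2)/(r−g_2) = 1.51316/0.089 = 17.00175
P_0 = D_1/(1+r)^1 + D_2/(1+r)^2 + D_3/(1+r)^3 + TV/(1+r)^3
    = 0.82058 + 0.89780 + 0.98229 + 11.56677 = 14.26745

14.27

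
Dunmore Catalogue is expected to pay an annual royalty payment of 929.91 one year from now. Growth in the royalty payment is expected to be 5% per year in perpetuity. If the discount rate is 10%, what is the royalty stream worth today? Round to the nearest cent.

18598.20

Growing perpetuity: P = D₁ / (r − g) = 929.9100 / (0.1 − 0.05) = 18,598.20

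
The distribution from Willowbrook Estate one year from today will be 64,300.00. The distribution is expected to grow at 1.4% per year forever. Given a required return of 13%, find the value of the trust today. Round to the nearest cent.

554310.34

Growing perpetuity: P = D₁ / (r − g) = 64,300.0000 / (0.13 − 0.014) = 554,310.34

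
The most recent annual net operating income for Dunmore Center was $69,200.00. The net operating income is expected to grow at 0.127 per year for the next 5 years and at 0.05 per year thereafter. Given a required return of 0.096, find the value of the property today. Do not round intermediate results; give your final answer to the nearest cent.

D_1 = 77988.40000
D_2 = 87892.92680
D_3 = 99055.32850
D_4 = 111635.35522
D_5 = 125813.04534
Terminal value at year 5: TV = D_5×(1+g_2)/(r−g_2) = 132103.69760/0.046 = 2871819.51313
P_0 = D_1/(1+r)^1 + D_2/(1+r)^2 + D_3/(1+r)^3 + D_4/(1+r)^4 + D_5/(1+r)^5 + TV/(1+r)^5
    = 71157.29927 + 73169.96011 + 75239.54839 + 77367.67431 + 79555.99356 + 1815952.02697 = 2192442.50261

$2192442.50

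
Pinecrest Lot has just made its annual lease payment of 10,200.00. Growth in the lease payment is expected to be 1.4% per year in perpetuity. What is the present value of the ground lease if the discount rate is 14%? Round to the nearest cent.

82085.71

D₁ = D₀ × (1 + g) = 10,200.00 × 1.014 = 10,342.8000
Growing perpetuity: P = D₁ / (r − g) = 10,342.8000 / (0.14 − 0.014) = 82,085.71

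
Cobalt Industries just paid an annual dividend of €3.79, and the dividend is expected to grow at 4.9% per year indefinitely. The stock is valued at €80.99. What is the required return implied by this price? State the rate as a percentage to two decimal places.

D₁ = €3.79 × 1.049 = €3.9757
P = D₁/(r − g) ⇒ r = D₁/P + g = €3.9757/€80.99 + 0.049 = 0.049089 + 0.049 = 0.098089

9.81%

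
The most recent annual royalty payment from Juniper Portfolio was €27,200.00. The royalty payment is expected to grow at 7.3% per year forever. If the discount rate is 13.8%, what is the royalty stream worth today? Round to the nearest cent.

D₁ = D₀ × (1 + g) = €27,200.00 × 1.073 = €29,185.6000
Growing perpetuity: P = D₁ / (r − g) = €29,185.6000 / (0.138 − 0.073) = €449,009.23

€449009.23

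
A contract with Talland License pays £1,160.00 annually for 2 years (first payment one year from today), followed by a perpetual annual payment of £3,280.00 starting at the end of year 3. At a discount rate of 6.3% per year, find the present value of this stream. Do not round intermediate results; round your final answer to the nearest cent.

£48192.98

PV of 2-year annuity: £1,160.00 × [1 − (1+0.063)^−2] / 0.063 = 2117.82801
Perpetuity value at year 2: £3,280.00 / 0.063 = 52063.49206
PV of perpetuity: 52063.49206 / (1+0.063)^2 = 46075.15079
Total PV = 2117.82801 + 46075.15079 = 48192.97880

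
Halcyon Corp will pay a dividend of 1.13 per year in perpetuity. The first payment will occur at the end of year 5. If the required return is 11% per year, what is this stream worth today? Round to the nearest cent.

Value at end of year 4: C / r = 1.13 / 0.11 = 10.2727
Discount to today: PV = 10.2727 / (1 + 0.11)^4 = 10.2727 / 1.518070 = 6.77

6.77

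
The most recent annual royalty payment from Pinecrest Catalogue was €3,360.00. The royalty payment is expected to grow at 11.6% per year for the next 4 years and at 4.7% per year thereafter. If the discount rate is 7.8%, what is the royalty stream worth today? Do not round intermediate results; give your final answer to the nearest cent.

€145015.40

D_1 = 3749.76000
D_2 = 4184.73216
D_3 = 4670.16109
D_4 = 5211.89978
Terminal value at year 4: TV = D_4×(1+g_2)/(r−g_2) = 5456.85907/0.031 = 176027.71183
P_0 = D_1/(1+r)^1 + D_2/(1+r)^2 + D_3/(1+r)^3 + D_4/(1+r)^4 + TV/(1+r)^4
    = 3478.44156 + 3601.05824 + 3727.99721 + 3859.41084 + 130348.48871 = 145015.39656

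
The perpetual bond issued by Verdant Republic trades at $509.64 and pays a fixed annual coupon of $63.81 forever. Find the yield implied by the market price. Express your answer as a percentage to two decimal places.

12.52%

P = C/r ⇒ r = C/P = $63.81/$509.64 = 0.125206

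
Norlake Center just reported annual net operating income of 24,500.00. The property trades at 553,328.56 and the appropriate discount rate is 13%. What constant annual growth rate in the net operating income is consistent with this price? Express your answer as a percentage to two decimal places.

P = D₀(1+g)/(r−g) ⇒ P(r−g) = D₀(1+g) ⇒ g(P+D₀) = P·r − D₀
g = (P·r − D₀)/(P + D₀) = (553,328.56×0.13 − 24,500.00) / (553,328.56 + 24,500.00) = 0.082088

8.21%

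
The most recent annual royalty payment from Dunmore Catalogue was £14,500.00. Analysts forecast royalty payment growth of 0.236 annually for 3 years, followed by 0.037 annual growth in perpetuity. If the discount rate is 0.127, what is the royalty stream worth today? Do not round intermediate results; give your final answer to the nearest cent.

D_1 = 17922.00000
D_2 = 22151.59200
D_3 = 27379.36771
Terminal value at year 3: TV = D_3×(1+g_2)/(r−g_2) = 28392.40432/0.09 = 315471.15908
P_0 = D_1/(1+r)^1 + D_2/(1+r)^2 + D_3/(1+r)^3 + TV/(1+r)^3
    = 15902.39574 + 17440.42692 + 19127.21177 + 220387.98456 = 272858.01899

£272858.02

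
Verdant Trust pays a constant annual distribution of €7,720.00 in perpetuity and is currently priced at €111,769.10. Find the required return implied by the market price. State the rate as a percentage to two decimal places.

6.91%

P = C/r ⇒ r = C/P = €7,720.00/€111,769.10 = 0.069071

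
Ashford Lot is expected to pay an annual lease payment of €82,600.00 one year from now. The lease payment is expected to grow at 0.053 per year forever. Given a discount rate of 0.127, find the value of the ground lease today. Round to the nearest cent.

Growing perpetuity: P = D₁ / (r − g) = €82,600.0000 / (0.127 − 0.053) = €1,116,216.22

€1116216.22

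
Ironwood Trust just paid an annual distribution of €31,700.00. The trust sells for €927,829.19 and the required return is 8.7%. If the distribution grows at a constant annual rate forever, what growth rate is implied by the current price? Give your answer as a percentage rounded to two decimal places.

5.11%

P = D₀(1+g)/(r−g) ⇒ P(r−g) = D₀(1+g) ⇒ g(P+D₀) = P·r − D₀
g = (P·r − D₀)/(P + D₀) = (€927,829.19×0.087 − €31,700.00) / (€927,829.19 + €31,700.00) = 0.051089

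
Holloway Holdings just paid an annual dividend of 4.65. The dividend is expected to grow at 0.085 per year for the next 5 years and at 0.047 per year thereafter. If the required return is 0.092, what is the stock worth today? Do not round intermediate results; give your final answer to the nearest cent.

D_1 = 5.04525
D_2 = 5.47410
D_3 = 5.93939
D_4 = 6.44424
D_5 = 6.99200
Terminal value at year 5: TV = D_5×(1+g_2)/(r−g_2) = 7.32063/0.045 = 162.68062
P_0 = D_1/(1+r)^1 + D_2/(1+r)^2 + D_3/(1+r)^3 + D_4/(1+r)^4 + D_5/(1+r)^5 + TV/(1+r)^5
    = 4.62019 + 4.59058 + 4.56115 + 4.53191 + 4.50286 + 104.76654 = 127.57323

127.57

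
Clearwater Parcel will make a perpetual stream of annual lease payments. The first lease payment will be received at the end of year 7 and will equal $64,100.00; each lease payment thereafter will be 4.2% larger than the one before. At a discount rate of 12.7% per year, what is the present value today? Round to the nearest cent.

Value at end of year 6: C₁ / (r − g) = $64,100.00 / (0.127 − 0.042) = $754,117.6471
Discount to today: PV = $754,117.6471 / (1 + 0.127)^6 = $754,117.6471 / 2.049007 = $368,040.50

$368040.50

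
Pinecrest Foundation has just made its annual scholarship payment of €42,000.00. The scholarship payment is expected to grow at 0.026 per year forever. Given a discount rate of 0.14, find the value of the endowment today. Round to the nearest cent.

D₁ = D₀ × (1 + g) = €42,000.00 × 1.026 = €43,092.0000
Growing perpetuity: P = D₁ / (r − g) = €43,092.0000 / (0.14 − 0.026) = €378,000.00

€378000.00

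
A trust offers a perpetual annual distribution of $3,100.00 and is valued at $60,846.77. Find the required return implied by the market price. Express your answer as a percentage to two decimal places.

5.09%

P = C/r ⇒ r = C/P = $3,100.00/$60,846.77 = 0.050948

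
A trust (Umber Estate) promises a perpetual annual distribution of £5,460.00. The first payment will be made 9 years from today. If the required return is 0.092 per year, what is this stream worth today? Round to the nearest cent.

£29351.05

Value at end of year 8: C / r = £5,460.00 / 0.092 = £59,347.8261
Discount to today: PV = £59,347.8261 / (1 + 0.092)^8 = £59,347.8261 / 2.022000 = £29,351.05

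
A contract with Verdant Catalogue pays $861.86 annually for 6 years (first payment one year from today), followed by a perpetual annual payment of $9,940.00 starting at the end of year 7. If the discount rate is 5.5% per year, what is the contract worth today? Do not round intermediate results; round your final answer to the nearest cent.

$135377.15

PV of 6-year annuity: $861.86 × [1 − (1+0.055)^−6] / 0.055 = 4305.44775
Perpetuity value at year 6: $9,940.00 / 0.055 = 180727.27273
PV of perpetuity: 180727.27273 / (1+0.055)^6 = 131071.70146
Total PV = 4305.44775 + 131071.70146 = 135377.14921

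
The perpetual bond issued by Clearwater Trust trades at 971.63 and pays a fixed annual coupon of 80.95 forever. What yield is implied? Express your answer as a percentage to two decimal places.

8.33%

P = C/r ⇒ r = C/P = 80.95/971.63 = 0.083314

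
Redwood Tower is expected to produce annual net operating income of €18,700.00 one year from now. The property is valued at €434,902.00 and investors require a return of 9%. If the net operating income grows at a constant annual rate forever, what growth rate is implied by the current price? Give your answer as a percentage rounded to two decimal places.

P = D₁/(r−g) ⇒ g = r − D₁/P = 0.09 − €18,700.00/€434,902.00 = 0.047002

4.70%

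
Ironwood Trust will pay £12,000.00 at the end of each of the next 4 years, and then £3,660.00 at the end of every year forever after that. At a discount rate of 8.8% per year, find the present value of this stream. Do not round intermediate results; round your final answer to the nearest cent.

£68729.21

PV of 4-year annuity: £12,000.00 × [1 − (1+0.088)^−4] / 0.088 = 39047.91809
Perpetuity value at year 4: £3,660.00 / 0.088 = 41590.90909
PV of perpetuity: 41590.90909 / (1+0.088)^4 = 29681.29407
Total PV = 39047.91809 + 29681.29407 = 68729.21217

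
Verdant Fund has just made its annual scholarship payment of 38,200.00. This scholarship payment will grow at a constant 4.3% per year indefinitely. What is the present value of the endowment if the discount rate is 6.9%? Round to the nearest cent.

D₁ = D₀ × (1 + g) = 38,200.00 × 1.043 = 39,842.6000
Growing perpetuity: P = D₁ / (r − g) = 39,842.6000 / (0.069 − 0.043) = 1,532,407.69

1532407.69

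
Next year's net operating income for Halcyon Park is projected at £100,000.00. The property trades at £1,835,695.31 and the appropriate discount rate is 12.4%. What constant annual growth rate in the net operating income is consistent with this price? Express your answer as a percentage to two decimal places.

P = D₁/(r−g) ⇒ g = r − D₁/P = 0.124 − £100,000.00/£1,835,695.31 = 0.069525

6.95%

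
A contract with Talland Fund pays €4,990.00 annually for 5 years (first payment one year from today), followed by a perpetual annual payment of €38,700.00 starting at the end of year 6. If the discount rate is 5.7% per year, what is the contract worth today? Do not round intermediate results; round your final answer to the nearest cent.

PV of 5-year annuity: €4,990.00 × [1 − (1+0.057)^−5] / 0.057 = 21192.35842
Perpetuity value at year 5: €38,700.00 / 0.057 = 678947.36842
PV of perpetuity: 678947.36842 / (1+0.057)^5 = 514589.79913
Total PV = 21192.35842 + 514589.79913 = 535782.15755

€535782.16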